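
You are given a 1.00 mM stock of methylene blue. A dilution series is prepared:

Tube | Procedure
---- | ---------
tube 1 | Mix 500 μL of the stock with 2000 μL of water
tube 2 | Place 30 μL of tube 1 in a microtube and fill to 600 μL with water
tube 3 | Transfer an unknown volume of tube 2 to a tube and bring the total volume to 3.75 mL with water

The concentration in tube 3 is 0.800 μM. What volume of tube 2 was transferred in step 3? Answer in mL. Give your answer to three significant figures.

0.300 mL

Step 1: 500 μL + 2000 μL = 2500 μL total → factor 2500/500 = 5
Step 2: 30 μL brought to 600 μL → factor 600/30 = 20
Step 3: v brought to 3.75 mL → factor = 3.75 mL/v
Product of known-step factors = 100
Overall factor = 1.00 mM / (0.800 μM) = 1250
Step-3 factor = 1250 / 100 = 12.5
v = 3.75 mL / 12.5 = 0.300 mL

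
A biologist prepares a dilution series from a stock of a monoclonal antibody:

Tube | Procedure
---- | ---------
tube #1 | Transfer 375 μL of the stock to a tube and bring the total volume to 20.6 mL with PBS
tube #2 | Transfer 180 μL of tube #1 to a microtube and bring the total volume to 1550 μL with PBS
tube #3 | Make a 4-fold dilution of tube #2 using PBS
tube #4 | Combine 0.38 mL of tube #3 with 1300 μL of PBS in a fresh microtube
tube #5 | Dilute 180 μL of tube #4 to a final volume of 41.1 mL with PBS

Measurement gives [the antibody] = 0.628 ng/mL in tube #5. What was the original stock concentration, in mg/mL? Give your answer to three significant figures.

Step 1: 375 μL brought to 20.6 mL → factor 20600/375 = 54.933
Step 2: 180 μL brought to 1550 μL → factor 1550/180 = 8.6111
Step 3: 4-fold → factor 4
Step 4: 0.38 mL + 1300 μL = 1.68 mL total → factor 1.68/0.38 = 4.4211
Step 5: 180 μL brought to 41.1 mL → factor 41100/180 = 228.33
Overall dilution factor = 54.933 × 8.6111 × 4 × 4.4211 × 228.33 = 1.9101 × 10^6
Stock = 0.628 ng/mL × 1.9101 × 10^6 = 1.200 × 10^6 ng/mL = 1.20 mg/mL

1.20 mg/mL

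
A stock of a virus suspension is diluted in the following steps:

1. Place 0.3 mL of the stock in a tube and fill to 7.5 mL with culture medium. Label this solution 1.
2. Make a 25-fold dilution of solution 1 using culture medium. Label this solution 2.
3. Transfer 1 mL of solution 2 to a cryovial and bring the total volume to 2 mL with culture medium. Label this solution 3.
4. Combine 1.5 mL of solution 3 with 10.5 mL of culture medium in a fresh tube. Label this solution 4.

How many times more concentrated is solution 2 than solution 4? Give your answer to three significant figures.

Step 1: 0.3 mL brought to 7.5 mL → factor 7.5/0.3 = 25
Step 2: 25-fold → factor 25
Step 3: 1 mL brought to 2 mL → factor 2/1 = 2
Step 4: 1.5 mL + 10.5 mL = 12 mL total → factor 12/1.5 = 8
Dilution factor to solution 2 = 625; to solution 4 = 10000
[solution 2]/[solution 4] = (factor to solution 4)/(factor to solution 2) = 10000/625 = 16.0

16.0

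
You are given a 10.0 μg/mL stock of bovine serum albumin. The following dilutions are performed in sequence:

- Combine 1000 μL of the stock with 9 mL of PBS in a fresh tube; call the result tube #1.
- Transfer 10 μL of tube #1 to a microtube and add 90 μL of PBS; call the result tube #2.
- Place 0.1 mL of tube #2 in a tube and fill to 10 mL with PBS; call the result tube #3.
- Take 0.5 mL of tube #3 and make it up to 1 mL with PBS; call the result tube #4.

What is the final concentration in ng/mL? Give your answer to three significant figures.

0.500 ng/mL

Step 1: 1000 μL + 9 mL = 10000 μL total → factor 10000/1000 = 10
Step 2: 10 μL + 90 μL = 100 μL total → factor 100/10 = 10
Step 3: 0.1 mL brought to 10 mL → factor 10/0.1 = 100
Step 4: 0.5 mL brought to 1 mL → factor 1/0.5 = 2
Overall dilution factor = 10 × 10 × 100 × 2 = 20000
Final = 10.0 μg/mL / 20000 = 0.0005000 μg/mL = 0.500 ng/mL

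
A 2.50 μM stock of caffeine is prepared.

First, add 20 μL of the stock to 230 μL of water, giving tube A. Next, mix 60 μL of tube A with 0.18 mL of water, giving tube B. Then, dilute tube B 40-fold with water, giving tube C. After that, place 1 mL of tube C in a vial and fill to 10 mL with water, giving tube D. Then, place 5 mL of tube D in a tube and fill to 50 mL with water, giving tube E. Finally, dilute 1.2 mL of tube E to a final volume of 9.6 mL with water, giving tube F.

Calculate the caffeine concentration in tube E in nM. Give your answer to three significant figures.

Step 1: 20 μL + 230 μL = 250 μL total → factor 250/20 = 12.5
Step 2: 60 μL + 0.18 mL = 240 μL total → factor 240/60 = 4
Step 3: 40-fold → factor 40
Step 4: 1 mL brought to 10 mL → factor 10/1 = 10
Step 5: 5 mL brought to 50 mL → factor 50/5 = 10
Dilution factor through tube E = 12.5 × 4 × 40 × 10 × 10 = 2 × 10^5
[tube E] = 2.50 μM / 2 × 10^5 = 1.250 × 10^-5 μM = 0.0125 nM

0.0125 nM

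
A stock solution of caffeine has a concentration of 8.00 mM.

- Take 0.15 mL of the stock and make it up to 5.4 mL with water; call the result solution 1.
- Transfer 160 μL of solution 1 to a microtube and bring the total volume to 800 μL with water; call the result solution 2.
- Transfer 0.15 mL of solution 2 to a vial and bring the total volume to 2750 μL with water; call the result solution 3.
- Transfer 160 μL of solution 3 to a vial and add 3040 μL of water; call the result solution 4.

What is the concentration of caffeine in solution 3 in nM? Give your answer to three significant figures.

2.42 × 10^3 nM

Step 1: 0.15 mL brought to 5.4 mL → factor 5.4/0.15 = 36
Step 2: 160 μL brought to 800 μL → factor 800/160 = 5
Step 3: 0.15 mL brought to 2750 μL → factor 2.75/0.15 = 18.333
Dilution factor through solution 3 = 36 × 5 × 18.333 = 3300
[solution 3] = 8.00 mM / 3300 = 0.002424 mM = 2.42 × 10^3 nM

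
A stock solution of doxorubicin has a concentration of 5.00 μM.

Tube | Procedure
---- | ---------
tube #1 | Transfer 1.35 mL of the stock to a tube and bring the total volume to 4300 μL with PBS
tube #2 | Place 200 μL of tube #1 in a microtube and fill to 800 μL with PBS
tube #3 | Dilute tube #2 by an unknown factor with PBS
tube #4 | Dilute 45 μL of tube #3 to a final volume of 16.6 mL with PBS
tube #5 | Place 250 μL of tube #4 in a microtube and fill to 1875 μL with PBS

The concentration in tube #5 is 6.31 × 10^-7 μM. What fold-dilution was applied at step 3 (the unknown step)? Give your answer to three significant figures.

Step 1: 1.35 mL brought to 4300 μL → factor 4.3/1.35 = 3.1852
Step 2: 200 μL brought to 800 μL → factor 800/200 = 4
Step 3: unknown factor x
Step 4: 45 μL brought to 16.6 mL → factor 16600/45 = 368.89
Step 5: 250 μL brought to 1875 μL → factor 1875/250 = 7.5
Product of known-step factors = 35249
Overall factor = 5.00 μM / (6.31 × 10^-7 μM) = 7.9239 × 10^6
x = 7.9239 × 10^6 / 35249 = 225

225-fold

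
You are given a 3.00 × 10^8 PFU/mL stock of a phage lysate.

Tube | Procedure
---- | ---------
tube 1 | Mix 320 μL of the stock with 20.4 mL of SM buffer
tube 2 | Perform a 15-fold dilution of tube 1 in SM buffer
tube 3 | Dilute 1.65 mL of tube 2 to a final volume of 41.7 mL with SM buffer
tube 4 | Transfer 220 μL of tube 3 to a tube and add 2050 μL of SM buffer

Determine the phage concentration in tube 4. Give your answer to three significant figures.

1.18 × 10^3 PFU/mL

Step 1: 320 μL + 20.4 mL = 20720 μL total → factor 20720/320 = 64.75
Step 2: 15-fold → factor 15
Step 3: 1.65 mL brought to 41.7 mL → factor 41.7/1.65 = 25.273
Step 4: 220 μL + 2050 μL = 2270 μL total → factor 2270/220 = 10.318
Overall dilution factor = 64.75 × 15 × 25.273 × 10.318 = 2.5327 × 10^5
Final = 3.00 × 10^8 PFU/mL / 2.5327 × 10^5 = 1.18 × 10^3 PFU/mL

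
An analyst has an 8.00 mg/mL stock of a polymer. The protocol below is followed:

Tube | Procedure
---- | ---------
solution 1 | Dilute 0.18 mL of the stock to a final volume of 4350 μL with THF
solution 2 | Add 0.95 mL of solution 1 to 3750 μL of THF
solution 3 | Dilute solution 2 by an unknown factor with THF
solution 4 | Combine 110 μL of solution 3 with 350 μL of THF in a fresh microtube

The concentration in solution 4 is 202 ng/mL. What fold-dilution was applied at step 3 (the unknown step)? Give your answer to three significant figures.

Step 1: 0.18 mL brought to 4350 μL → factor 4.35/0.18 = 24.167
Step 2: 0.95 mL + 3750 μL = 4.7 mL total → factor 4.7/0.95 = 4.9474
Step 3: unknown factor x
Step 4: 110 μL + 350 μL = 460 μL total → factor 460/110 = 4.1818
Product of known-step factors = 499.98
Overall factor = 8.00 mg/mL / (202 ng/mL) = 39604
x = 39604 / 499.98 = 79.2

79.2-fold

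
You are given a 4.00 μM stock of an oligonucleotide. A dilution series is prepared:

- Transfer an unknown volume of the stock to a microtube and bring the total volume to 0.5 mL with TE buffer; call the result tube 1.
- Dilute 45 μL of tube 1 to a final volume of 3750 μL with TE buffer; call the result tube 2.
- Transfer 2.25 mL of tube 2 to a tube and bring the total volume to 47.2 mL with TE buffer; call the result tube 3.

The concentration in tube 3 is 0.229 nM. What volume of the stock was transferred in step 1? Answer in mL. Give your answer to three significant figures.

Step 1: v brought to 0.5 mL → factor = 0.5 mL/v
Step 2: 45 μL brought to 3750 μL → factor 3750/45 = 83.333
Step 3: 2.25 mL brought to 47.2 mL → factor 47.2/2.25 = 20.978
Product of known-step factors = 1748.1
Overall factor = 4.00 μM / (0.229 nM) = 17467
Step-1 factor = 17467 / 1748.1 = 9.9919
v = 0.5 mL / 9.9919 = 0.0500 mL

0.0500 mL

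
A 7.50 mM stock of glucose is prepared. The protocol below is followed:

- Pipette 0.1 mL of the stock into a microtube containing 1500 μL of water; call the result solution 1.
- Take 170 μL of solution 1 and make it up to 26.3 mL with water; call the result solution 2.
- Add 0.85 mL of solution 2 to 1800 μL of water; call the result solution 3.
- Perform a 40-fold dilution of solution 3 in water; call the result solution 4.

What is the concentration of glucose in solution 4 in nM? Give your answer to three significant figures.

Step 1: 0.1 mL + 1500 μL = 1.6 mL total → factor 1.6/0.1 = 16
Step 2: 170 μL brought to 26.3 mL → factor 26300/170 = 154.71
Step 3: 0.85 mL + 1800 μL = 2.65 mL total → factor 2.65/0.85 = 3.1176
Step 4: 40-fold → factor 40
Overall dilution factor = 16 × 154.71 × 3.1176 × 40 = 3.0868 × 10^5
Final = 7.50 mM / 3.0868 × 10^5 = 2.430 × 10^-5 mM = 24.3 nM

24.3 nM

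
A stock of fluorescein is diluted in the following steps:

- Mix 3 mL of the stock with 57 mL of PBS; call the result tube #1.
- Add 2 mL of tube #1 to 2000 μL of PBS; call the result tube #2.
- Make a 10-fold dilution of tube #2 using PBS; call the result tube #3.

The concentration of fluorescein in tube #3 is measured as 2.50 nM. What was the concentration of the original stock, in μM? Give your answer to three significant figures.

Step 1: 3 mL + 57 mL = 60 mL total → factor 60/3 = 20
Step 2: 2 mL + 2000 μL = 4 mL total → factor 4/2 = 2
Step 3: 10-fold → factor 10
Overall dilution factor = 20 × 2 × 10 = 400
Stock = 2.50 nM × 400 = 1000 nM = 1.00 μM

1.00 μM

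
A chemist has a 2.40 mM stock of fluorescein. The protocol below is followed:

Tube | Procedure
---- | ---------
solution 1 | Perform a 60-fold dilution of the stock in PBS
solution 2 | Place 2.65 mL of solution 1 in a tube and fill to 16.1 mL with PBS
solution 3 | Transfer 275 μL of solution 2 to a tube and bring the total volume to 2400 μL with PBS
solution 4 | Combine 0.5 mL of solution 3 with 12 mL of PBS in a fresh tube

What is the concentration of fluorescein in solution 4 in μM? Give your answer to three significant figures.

Step 1: 60-fold → factor 60
Step 2: 2.65 mL brought to 16.1 mL → factor 16.1/2.65 = 6.0755
Step 3: 275 μL brought to 2400 μL → factor 2400/275 = 8.7273
Step 4: 0.5 mL + 12 mL = 12.5 mL total → factor 12.5/0.5 = 25
Overall dilution factor = 60 × 6.0755 × 8.7273 × 25 = 79533
Final = 2.40 mM / 79533 = 3.018 × 10^-5 mM = 0.0302 μM

0.0302 μM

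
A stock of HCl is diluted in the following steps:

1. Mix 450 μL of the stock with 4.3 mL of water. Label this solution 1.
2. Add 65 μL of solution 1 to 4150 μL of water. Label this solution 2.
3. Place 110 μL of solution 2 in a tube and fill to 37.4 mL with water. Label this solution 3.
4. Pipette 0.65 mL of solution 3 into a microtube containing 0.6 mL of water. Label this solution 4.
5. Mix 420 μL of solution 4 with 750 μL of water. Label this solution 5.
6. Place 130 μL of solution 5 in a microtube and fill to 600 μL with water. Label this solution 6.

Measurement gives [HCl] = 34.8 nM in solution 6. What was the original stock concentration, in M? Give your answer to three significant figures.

Step 1: 450 μL + 4.3 mL = 4750 μL total → factor 4750/450 = 10.556
Step 2: 65 μL + 4150 μL = 4215 μL total → factor 4215/65 = 64.846
Step 3: 110 μL brought to 37.4 mL → factor 37400/110 = 340
Step 4: 0.65 mL + 0.6 mL = 1.25 mL total → factor 1.25/0.65 = 1.9231
Step 5: 420 μL + 750 μL = 1170 μL total → factor 1170/420 = 2.7857
Step 6: 130 μL brought to 600 μL → factor 600/130 = 4.6154
Overall dilution factor = 10.556 × 64.846 × 340 × 1.9231 × 2.7857 × 4.6154 = 5.7542 × 10^6
Stock = 34.8 nM × 5.7542 × 10^6 = 2.002 × 10^8 nM = 0.200 M

0.200 M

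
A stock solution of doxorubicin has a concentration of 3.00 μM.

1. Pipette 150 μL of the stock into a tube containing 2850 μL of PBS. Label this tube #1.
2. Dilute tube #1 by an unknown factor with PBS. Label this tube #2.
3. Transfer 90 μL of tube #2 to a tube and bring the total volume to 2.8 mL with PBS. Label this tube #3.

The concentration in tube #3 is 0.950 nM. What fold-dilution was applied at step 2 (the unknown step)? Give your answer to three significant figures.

5.08-fold

Step 1: 150 μL + 2850 μL = 3000 μL total → factor 3000/150 = 20
Step 2: unknown factor x
Step 3: 90 μL brought to 2.8 mL → factor 2800/90 = 31.111
Product of known-step factors = 622.22
Overall factor = 3.00 μM / (0.950 nM) = 3157.9
x = 3157.9 / 622.22 = 5.08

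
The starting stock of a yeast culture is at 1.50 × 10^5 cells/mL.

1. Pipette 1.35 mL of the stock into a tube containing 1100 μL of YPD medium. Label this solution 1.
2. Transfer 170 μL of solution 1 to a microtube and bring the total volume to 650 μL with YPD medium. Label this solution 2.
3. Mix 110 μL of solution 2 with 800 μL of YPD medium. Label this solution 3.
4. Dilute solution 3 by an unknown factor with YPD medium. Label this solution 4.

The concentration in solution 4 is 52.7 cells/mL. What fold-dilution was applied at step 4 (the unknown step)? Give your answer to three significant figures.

Step 1: 1.35 mL + 1100 μL = 2.45 mL total → factor 2.45/1.35 = 1.8148
Step 2: 170 μL brought to 650 μL → factor 650/170 = 3.8235
Step 3: 110 μL + 800 μL = 910 μL total → factor 910/110 = 8.2727
Step 4: unknown factor x
Product of known-step factors = 57.404
Overall factor = 1.50 × 10^5 cells/mL / (52.7 cells/mL) = 2846.3
x = 2846.3 / 57.404 = 49.6

49.6-fold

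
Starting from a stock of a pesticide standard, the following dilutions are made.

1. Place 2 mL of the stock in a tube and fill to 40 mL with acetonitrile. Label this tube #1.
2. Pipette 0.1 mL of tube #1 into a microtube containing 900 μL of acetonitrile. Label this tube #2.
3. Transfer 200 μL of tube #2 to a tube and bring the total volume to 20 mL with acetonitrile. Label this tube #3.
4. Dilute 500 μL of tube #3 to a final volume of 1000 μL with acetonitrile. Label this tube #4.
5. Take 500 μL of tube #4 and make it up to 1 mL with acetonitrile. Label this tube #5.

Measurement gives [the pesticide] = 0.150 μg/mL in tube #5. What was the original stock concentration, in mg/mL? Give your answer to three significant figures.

12.0 mg/mL

Step 1: 2 mL brought to 40 mL → factor 40/2 = 20
Step 2: 0.1 mL + 900 μL = 1 mL total → factor 1/0.1 = 10
Step 3: 200 μL brought to 20 mL → factor 20000/200 = 100
Step 4: 500 μL brought to 1000 μL → factor 1000/500 = 2
Step 5: 500 μL brought to 1 mL → factor 1000/500 = 2
Overall dilution factor = 20 × 10 × 100 × 2 × 2 = 80000
Stock = 0.150 μg/mL × 80000 = 1.200 × 10^4 μg/mL = 12.0 mg/mL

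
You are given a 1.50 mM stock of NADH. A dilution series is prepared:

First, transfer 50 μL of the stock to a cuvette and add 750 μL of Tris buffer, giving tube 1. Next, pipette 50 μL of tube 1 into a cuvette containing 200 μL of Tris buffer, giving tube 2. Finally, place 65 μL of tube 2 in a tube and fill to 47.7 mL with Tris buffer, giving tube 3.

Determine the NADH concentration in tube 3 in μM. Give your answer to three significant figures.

Step 1: 50 μL + 750 μL = 800 μL total → factor 800/50 = 16
Step 2: 50 μL + 200 μL = 250 μL total → factor 250/50 = 5
Step 3: 65 μL brought to 47.7 mL → factor 47700/65 = 733.85
Overall dilution factor = 16 × 5 × 733.85 = 58708
Final = 1.50 mM / 58708 = 2.555 × 10^-5 mM = 0.0256 μM

0.0256 μM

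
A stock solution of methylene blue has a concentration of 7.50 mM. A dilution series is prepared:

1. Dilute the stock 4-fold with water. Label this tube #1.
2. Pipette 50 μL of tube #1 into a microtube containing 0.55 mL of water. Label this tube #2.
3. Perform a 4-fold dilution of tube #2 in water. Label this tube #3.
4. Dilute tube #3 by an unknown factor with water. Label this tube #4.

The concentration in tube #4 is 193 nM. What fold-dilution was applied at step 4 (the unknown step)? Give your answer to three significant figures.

Step 1: 4-fold → factor 4
Step 2: 50 μL + 0.55 mL = 600 μL total → factor 600/50 = 12
Step 3: 4-fold → factor 4
Step 4: unknown factor x
Product of known-step factors = 192
Overall factor = 7.50 mM / (193 nM) = 38860
x = 38860 / 192 = 202

202-fold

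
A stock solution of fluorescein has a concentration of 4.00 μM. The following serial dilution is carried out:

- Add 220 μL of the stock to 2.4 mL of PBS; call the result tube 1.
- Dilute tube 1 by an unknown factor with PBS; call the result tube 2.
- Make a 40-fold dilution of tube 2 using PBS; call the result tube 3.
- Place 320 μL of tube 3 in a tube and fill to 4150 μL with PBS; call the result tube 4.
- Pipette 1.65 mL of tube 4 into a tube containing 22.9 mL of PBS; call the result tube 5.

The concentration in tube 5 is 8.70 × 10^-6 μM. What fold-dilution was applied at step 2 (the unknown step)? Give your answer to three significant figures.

5.00-fold

Step 1: 220 μL + 2.4 mL = 2620 μL total → factor 2620/220 = 11.909
Step 2: unknown factor x
Step 3: 40-fold → factor 40
Step 4: 320 μL brought to 4150 μL → factor 4150/320 = 12.969
Step 5: 1.65 mL + 22.9 mL = 24.55 mL total → factor 24.55/1.65 = 14.879
Product of known-step factors = 91919
Overall factor = 4.00 μM / (8.70 × 10^-6 μM) = 4.5977 × 10^5
x = 4.5977 × 10^5 / 91919 = 5.00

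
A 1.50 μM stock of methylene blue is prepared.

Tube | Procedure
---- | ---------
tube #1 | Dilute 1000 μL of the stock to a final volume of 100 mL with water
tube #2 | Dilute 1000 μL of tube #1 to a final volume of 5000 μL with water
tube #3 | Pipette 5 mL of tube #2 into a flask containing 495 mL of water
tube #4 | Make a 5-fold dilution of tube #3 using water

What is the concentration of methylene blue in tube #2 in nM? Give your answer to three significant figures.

3.00 nM

Step 1: 1000 μL brought to 100 mL → factor 1 × 10^5/1000 = 100
Step 2: 1000 μL brought to 5000 μL → factor 5000/1000 = 5
Dilution factor through tube #2 = 100 × 5 = 500
[tube #2] = 1.50 μM / 500 = 0.003000 μM = 3.00 nM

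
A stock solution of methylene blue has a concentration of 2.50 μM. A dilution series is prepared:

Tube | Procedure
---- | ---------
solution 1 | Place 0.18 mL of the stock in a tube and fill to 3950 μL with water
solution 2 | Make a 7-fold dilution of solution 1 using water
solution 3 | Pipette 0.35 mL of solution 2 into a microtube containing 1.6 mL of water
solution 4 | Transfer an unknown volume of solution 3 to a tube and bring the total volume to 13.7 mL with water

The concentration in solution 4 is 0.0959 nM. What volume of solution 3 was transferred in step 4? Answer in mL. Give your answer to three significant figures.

0.450 mL

Step 1: 0.18 mL brought to 3950 μL → factor 3.95/0.18 = 21.944
Step 2: 7-fold → factor 7
Step 3: 0.35 mL + 1.6 mL = 1.95 mL total → factor 1.95/0.35 = 5.5714
Step 4: v brought to 13.7 mL → factor = 13.7 mL/v
Product of known-step factors = 855.83
Overall factor = 2.50 μM / (0.0959 nM) = 26069
Step-4 factor = 26069 / 855.83 = 30.46
v = 13.7 mL / 30.46 = 0.450 mL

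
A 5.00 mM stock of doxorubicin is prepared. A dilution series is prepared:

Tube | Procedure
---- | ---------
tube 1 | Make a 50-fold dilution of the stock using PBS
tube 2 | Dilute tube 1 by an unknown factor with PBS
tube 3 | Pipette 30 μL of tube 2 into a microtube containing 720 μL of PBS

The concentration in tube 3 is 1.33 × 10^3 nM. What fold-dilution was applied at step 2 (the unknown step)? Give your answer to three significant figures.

3.01-fold

Step 1: 50-fold → factor 50
Step 2: unknown factor x
Step 3: 30 μL + 720 μL = 750 μL total → factor 750/30 = 25
Product of known-step factors = 1250
Overall factor = 5.00 mM / (1.33 × 10^3 nM) = 3759.4
x = 3759.4 / 1250 = 3.01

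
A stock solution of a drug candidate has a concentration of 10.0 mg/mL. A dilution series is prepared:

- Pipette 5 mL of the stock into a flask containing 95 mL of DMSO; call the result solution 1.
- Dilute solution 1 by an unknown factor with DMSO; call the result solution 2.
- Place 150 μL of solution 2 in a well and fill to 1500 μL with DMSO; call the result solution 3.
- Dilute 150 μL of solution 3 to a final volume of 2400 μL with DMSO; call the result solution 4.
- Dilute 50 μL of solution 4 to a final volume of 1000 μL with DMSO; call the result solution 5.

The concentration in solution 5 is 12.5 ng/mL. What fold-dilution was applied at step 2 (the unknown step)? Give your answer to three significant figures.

12.5-fold

Step 1: 5 mL + 95 mL = 100 mL total → factor 100/5 = 20
Step 2: unknown factor x
Step 3: 150 μL brought to 1500 μL → factor 1500/150 = 10
Step 4: 150 μL brought to 2400 μL → factor 2400/150 = 16
Step 5: 50 μL brought to 1000 μL → factor 1000/50 = 20
Product of known-step factors = 64000
Overall factor = 10.0 mg/mL / (12.5 ng/mL) = 8 × 10^5
x = 8 × 10^5 / 64000 = 12.5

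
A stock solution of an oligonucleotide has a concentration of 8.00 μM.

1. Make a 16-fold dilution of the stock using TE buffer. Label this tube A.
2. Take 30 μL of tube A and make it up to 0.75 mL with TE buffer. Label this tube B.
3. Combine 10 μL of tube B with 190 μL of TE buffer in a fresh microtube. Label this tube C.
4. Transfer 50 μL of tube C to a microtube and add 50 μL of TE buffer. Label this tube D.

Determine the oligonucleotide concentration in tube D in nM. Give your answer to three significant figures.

0.500 nM

Step 1: 16-fold → factor 16
Step 2: 30 μL brought to 0.75 mL → factor 750/30 = 25
Step 3: 10 μL + 190 μL = 200 μL total → factor 200/10 = 20
Step 4: 50 μL + 50 μL = 100 μL total → factor 100/50 = 2
Overall dilution factor = 16 × 25 × 20 × 2 = 16000
Final = 8.00 μM / 16000 = 0.0005000 μM = 0.500 nM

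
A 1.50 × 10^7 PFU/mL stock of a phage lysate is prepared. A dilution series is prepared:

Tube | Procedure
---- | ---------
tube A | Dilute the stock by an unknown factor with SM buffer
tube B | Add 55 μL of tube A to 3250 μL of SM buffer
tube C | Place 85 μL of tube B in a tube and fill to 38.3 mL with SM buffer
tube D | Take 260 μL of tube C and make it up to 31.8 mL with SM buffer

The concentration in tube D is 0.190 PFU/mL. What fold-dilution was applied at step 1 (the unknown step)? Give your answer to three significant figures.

23.8-fold

Step 1: unknown factor x
Step 2: 55 μL + 3250 μL = 3305 μL total → factor 3305/55 = 60.091
Step 3: 85 μL brought to 38.3 mL → factor 38300/85 = 450.59
Step 4: 260 μL brought to 31.8 mL → factor 31800/260 = 122.31
Product of known-step factors = 3.3116 × 10^6
Overall factor = 1.50 × 10^7 PFU/mL / (0.190 PFU/mL) = 7.8947 × 10^7
x = 7.8947 × 10^7 / 3.3116 × 10^6 = 23.8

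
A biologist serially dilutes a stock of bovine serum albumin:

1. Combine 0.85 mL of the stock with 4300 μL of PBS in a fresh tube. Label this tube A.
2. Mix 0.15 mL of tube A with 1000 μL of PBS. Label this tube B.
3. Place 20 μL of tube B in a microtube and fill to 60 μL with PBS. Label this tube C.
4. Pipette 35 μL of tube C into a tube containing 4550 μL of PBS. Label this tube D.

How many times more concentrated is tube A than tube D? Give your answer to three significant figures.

Step 1: 0.85 mL + 4300 μL = 5.15 mL total → factor 5.15/0.85 = 6.0588
Step 2: 0.15 mL + 1000 μL = 1.15 mL total → factor 1.15/0.15 = 7.6667
Step 3: 20 μL brought to 60 μL → factor 60/20 = 3
Step 4: 35 μL + 4550 μL = 4585 μL total → factor 4585/35 = 131
Dilution factor to tube A = 6.0588; to tube D = 18255
[tube A]/[tube D] = (factor to tube D)/(factor to tube A) = 18255/6.0588 = 3.01 × 10^3

3.01 × 10^3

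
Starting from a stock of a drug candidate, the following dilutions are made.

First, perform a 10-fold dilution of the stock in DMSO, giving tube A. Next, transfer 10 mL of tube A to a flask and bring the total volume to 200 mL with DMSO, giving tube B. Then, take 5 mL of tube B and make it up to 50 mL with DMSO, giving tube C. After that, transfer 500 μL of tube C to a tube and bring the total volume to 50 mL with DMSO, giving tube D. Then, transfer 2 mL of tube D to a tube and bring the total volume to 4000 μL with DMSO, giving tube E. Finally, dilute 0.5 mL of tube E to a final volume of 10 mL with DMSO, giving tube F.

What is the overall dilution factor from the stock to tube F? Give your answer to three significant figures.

Step 1: 10-fold → factor 10
Step 2: 10 mL brought to 200 mL → factor 200/10 = 20
Step 3: 5 mL brought to 50 mL → factor 50/5 = 10
Step 4: 500 μL brought to 50 mL → factor 50000/500 = 100
Step 5: 2 mL brought to 4000 μL → factor 4/2 = 2
Step 6: 0.5 mL brought to 10 mL → factor 10/0.5 = 20
Overall dilution factor = 10 × 20 × 10 × 100 × 2 × 20 = 8 × 10^6

8.00 × 10^6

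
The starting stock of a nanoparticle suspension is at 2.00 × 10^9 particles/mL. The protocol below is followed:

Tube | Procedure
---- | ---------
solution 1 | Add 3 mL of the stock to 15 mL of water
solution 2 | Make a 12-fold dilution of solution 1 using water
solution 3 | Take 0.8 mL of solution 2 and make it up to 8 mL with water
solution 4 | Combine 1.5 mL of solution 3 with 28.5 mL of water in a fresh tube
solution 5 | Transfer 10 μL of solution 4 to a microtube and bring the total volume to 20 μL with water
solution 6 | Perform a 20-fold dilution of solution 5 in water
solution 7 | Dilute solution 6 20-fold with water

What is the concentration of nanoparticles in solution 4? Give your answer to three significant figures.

Step 1: 3 mL + 15 mL = 18 mL total → factor 18/3 = 6
Step 2: 12-fold → factor 12
Step 3: 0.8 mL brought to 8 mL → factor 8/0.8 = 10
Step 4: 1.5 mL + 28.5 mL = 30 mL total → factor 30/1.5 = 20
Dilution factor through solution 4 = 6 × 12 × 10 × 20 = 14400
[solution 4] = 2.00 × 10^9 particles/mL / 14400 = 1.39 × 10^5 particles/mL

1.39 × 10^5 particles/mL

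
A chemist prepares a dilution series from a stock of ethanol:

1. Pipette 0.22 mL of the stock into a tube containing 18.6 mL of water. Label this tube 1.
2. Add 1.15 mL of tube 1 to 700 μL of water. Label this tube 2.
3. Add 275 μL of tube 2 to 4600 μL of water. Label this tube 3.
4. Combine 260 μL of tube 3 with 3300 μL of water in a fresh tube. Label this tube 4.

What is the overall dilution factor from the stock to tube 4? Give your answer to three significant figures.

3.34 × 10^4

Step 1: 0.22 mL + 18.6 mL = 18.82 mL total → factor 18.82/0.22 = 85.545
Step 2: 1.15 mL + 700 μL = 1.85 mL total → factor 1.85/1.15 = 1.6087
Step 3: 275 μL + 4600 μL = 4875 μL total → factor 4875/275 = 17.727
Step 4: 260 μL + 3300 μL = 3560 μL total → factor 3560/260 = 13.692
Overall dilution factor = 85.545 × 1.6087 × 17.727 × 13.692 = 33403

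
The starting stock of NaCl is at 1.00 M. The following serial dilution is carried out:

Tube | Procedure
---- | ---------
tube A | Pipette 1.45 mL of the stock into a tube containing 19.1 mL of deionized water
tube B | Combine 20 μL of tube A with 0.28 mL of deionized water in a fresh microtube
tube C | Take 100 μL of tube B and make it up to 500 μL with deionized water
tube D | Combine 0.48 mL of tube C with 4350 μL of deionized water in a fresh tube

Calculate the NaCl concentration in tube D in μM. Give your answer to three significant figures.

Step 1: 1.45 mL + 19.1 mL = 20.55 mL total → factor 20.55/1.45 = 14.172
Step 2: 20 μL + 0.28 mL = 300 μL total → factor 300/20 = 15
Step 3: 100 μL brought to 500 μL → factor 500/100 = 5
Step 4: 0.48 mL + 4350 μL = 4.83 mL total → factor 4.83/0.48 = 10.062
Dilution factor through tube D = 14.172 × 15 × 5 × 10.062 = 10696
[tube D] = 1.00 M / 10696 = 9.350 × 10^-5 M = 93.5 μM

93.5 μM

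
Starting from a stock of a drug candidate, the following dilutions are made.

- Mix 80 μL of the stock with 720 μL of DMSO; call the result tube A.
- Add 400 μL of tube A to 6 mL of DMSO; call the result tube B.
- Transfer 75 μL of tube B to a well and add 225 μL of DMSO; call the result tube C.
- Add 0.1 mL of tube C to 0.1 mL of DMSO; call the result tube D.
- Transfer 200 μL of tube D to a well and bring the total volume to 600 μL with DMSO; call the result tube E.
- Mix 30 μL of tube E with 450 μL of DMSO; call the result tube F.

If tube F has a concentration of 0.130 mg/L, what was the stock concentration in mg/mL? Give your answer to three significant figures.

7.99 mg/mL

Step 1: 80 μL + 720 μL = 800 μL total → factor 800/80 = 10
Step 2: 400 μL + 6 mL = 6400 μL total → factor 6400/400 = 16
Step 3: 75 μL + 225 μL = 300 μL total → factor 300/75 = 4
Step 4: 0.1 mL + 0.1 mL = 0.2 mL total → factor 0.2/0.1 = 2
Step 5: 200 μL brought to 600 μL → factor 600/200 = 3
Step 6: 30 μL + 450 μL = 480 μL total → factor 480/30 = 16
Overall dilution factor = 10 × 16 × 4 × 2 × 3 × 16 = 61440
Stock = 0.130 mg/L × 61440 = 7987 mg/L = 7.99 mg/mL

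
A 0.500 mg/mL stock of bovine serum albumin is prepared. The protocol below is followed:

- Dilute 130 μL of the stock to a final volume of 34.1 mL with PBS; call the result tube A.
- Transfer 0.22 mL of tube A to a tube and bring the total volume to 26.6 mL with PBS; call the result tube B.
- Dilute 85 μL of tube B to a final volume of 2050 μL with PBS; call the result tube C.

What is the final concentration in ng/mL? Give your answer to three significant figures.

Step 1: 130 μL brought to 34.1 mL → factor 34100/130 = 262.31
Step 2: 0.22 mL brought to 26.6 mL → factor 26.6/0.22 = 120.91
Step 3: 85 μL brought to 2050 μL → factor 2050/85 = 24.118
Overall dilution factor = 262.31 × 120.91 × 24.118 = 7.649 × 10^5
Final = 0.500 mg/mL / 7.649 × 10^5 = 6.537 × 10^-7 mg/mL = 0.654 ng/mL

0.654 ng/mL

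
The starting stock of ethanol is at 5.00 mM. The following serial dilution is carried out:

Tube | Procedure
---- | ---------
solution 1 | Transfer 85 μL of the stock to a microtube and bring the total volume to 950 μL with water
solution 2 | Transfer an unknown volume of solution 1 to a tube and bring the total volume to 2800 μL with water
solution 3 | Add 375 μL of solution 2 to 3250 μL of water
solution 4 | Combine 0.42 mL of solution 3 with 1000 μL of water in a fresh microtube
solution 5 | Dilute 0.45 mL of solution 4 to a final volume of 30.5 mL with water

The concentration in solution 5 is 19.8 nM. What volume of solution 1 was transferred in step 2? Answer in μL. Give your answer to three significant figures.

Step 1: 85 μL brought to 950 μL → factor 950/85 = 11.176
Step 2: v brought to 2800 μL → factor = 2800 μL/v
Step 3: 375 μL + 3250 μL = 3625 μL total → factor 3625/375 = 9.6667
Step 4: 0.42 mL + 1000 μL = 1.42 mL total → factor 1.42/0.42 = 3.381
Step 5: 0.45 mL brought to 30.5 mL → factor 30.5/0.45 = 67.778
Product of known-step factors = 24758
Overall factor = 5.00 mM / (19.8 nM) = 2.5253 × 10^5
Step-2 factor = 2.5253 × 10^5 / 24758 = 10.2
v = 2800 μL / 10.2 = 275 μL

275 μL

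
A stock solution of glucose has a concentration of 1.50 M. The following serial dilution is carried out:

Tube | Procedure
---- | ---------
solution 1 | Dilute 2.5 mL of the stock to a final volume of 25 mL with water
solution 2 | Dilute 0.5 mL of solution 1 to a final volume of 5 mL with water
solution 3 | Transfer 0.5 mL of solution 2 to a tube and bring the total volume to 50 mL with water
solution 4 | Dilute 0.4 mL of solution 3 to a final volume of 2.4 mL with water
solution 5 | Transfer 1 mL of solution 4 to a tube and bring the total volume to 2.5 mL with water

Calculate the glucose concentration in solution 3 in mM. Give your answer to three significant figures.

0.150 mM

Step 1: 2.5 mL brought to 25 mL → factor 25/2.5 = 10
Step 2: 0.5 mL brought to 5 mL → factor 5/0.5 = 10
Step 3: 0.5 mL brought to 50 mL → factor 50/0.5 = 100
Dilution factor through solution 3 = 10 × 10 × 100 = 10000
[solution 3] = 1.50 M / 10000 = 0.0001500 M = 0.150 mM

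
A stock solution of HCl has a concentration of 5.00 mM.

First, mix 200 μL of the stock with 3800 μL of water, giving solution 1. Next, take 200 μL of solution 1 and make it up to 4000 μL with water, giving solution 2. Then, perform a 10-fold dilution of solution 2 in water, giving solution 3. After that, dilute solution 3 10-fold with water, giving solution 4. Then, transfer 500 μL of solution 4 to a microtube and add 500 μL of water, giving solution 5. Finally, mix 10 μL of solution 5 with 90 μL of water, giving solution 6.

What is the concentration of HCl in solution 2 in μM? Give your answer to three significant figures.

12.5 μM

Step 1: 200 μL + 3800 μL = 4000 μL total → factor 4000/200 = 20
Step 2: 200 μL brought to 4000 μL → factor 4000/200 = 20
Dilution factor through solution 2 = 20 × 20 = 400
[solution 2] = 5.00 mM / 400 = 0.01250 mM = 12.5 μM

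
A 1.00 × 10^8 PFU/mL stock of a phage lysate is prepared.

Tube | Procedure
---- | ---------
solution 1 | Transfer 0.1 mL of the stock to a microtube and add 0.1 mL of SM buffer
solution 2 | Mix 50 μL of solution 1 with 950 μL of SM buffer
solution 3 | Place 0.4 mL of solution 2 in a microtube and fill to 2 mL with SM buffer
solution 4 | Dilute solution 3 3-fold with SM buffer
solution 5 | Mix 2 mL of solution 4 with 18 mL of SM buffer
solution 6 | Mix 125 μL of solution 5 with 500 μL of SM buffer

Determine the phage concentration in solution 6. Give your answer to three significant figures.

3.33 × 10^3 PFU/mL

Step 1: 0.1 mL + 0.1 mL = 0.2 mL total → factor 0.2/0.1 = 2
Step 2: 50 μL + 950 μL = 1000 μL total → factor 1000/50 = 20
Step 3: 0.4 mL brought to 2 mL → factor 2/0.4 = 5
Step 4: 3-fold → factor 3
Step 5: 2 mL + 18 mL = 20 mL total → factor 20/2 = 10
Step 6: 125 μL + 500 μL = 625 μL total → factor 625/125 = 5
Overall dilution factor = 2 × 20 × 5 × 3 × 10 × 5 = 30000
Final = 1.00 × 10^8 PFU/mL / 30000 = 3.33 × 10^3 PFU/mL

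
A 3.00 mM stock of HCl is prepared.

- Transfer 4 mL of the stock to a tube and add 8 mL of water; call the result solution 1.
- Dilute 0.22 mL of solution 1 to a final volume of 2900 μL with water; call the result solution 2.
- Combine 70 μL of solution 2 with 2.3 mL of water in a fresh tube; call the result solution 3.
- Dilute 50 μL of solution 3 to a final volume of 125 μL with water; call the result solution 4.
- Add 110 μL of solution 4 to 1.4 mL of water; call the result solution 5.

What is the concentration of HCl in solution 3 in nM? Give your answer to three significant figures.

2.24 × 10^3 nM

Step 1: 4 mL + 8 mL = 12 mL total → factor 12/4 = 3
Step 2: 0.22 mL brought to 2900 μL → factor 2.9/0.22 = 13.182
Step 3: 70 μL + 2.3 mL = 2370 μL total → factor 2370/70 = 33.857
Dilution factor through solution 3 = 3 × 13.182 × 33.857 = 1338.9
[solution 3] = 3.00 mM / 1338.9 = 0.002241 mM = 2.24 × 10^3 nM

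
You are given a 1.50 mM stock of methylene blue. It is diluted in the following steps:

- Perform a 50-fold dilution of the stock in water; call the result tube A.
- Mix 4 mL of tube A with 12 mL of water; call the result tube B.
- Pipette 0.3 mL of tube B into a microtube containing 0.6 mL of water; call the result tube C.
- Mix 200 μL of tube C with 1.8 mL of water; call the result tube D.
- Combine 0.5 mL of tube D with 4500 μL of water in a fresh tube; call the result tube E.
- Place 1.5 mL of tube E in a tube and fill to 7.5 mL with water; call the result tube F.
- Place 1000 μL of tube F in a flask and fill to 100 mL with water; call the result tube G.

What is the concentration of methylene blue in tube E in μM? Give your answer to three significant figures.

Step 1: 50-fold → factor 50
Step 2: 4 mL + 12 mL = 16 mL total → factor 16/4 = 4
Step 3: 0.3 mL + 0.6 mL = 0.9 mL total → factor 0.9/0.3 = 3
Step 4: 200 μL + 1.8 mL = 2000 μL total → factor 2000/200 = 10
Step 5: 0.5 mL + 4500 μL = 5 mL total → factor 5/0.5 = 10
Dilution factor through tube E = 50 × 4 × 3 × 10 × 10 = 60000
[tube E] = 1.50 mM / 60000 = 2.500 × 10^-5 mM = 0.0250 μM

0.0250 μM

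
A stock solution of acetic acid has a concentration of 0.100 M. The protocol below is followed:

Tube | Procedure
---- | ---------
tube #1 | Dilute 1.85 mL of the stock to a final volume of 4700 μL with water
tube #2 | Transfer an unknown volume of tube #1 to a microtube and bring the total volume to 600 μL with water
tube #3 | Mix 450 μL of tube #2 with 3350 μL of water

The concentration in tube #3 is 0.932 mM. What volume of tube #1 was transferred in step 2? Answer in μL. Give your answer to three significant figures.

120 μL

Step 1: 1.85 mL brought to 4700 μL → factor 4.7/1.85 = 2.5405
Step 2: v brought to 600 μL → factor = 600 μL/v
Step 3: 450 μL + 3350 μL = 3800 μL total → factor 3800/450 = 8.4444
Product of known-step factors = 21.453
Overall factor = 0.100 M / (0.932 mM) = 107.3
Step-2 factor = 107.3 / 21.453 = 5.0013
v = 600 μL / 5.0013 = 120 μL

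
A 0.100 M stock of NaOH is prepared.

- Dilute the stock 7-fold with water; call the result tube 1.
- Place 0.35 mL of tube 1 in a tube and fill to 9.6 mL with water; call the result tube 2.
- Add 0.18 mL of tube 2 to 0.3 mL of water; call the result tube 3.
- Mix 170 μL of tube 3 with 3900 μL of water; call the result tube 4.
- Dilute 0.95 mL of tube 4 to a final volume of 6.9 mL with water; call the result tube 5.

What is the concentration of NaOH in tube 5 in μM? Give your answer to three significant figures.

1.12 μM

Step 1: 7-fold → factor 7
Step 2: 0.35 mL brought to 9.6 mL → factor 9.6/0.35 = 27.429
Step 3: 0.18 mL + 0.3 mL = 0.48 mL total → factor 0.48/0.18 = 2.6667
Step 4: 170 μL + 3900 μL = 4070 μL total → factor 4070/170 = 23.941
Step 5: 0.95 mL brought to 6.9 mL → factor 6.9/0.95 = 7.2632
Overall dilution factor = 7 × 27.429 × 2.6667 × 23.941 × 7.2632 = 89031
Final = 0.100 M / 89031 = 1.123 × 10^-6 M = 1.12 μM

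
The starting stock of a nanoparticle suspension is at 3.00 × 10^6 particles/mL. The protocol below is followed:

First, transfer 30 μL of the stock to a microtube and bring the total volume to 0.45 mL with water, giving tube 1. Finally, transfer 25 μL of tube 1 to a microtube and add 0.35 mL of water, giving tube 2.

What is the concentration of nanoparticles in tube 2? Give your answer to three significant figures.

1.33 × 10^4 particles/mL

Step 1: 30 μL brought to 0.45 mL → factor 450/30 = 15
Step 2: 25 μL + 0.35 mL = 375 μL total → factor 375/25 = 15
Overall dilution factor = 15 × 15 = 225
Final = 3.00 × 10^6 particles/mL / 225 = 1.33 × 10^4 particles/mL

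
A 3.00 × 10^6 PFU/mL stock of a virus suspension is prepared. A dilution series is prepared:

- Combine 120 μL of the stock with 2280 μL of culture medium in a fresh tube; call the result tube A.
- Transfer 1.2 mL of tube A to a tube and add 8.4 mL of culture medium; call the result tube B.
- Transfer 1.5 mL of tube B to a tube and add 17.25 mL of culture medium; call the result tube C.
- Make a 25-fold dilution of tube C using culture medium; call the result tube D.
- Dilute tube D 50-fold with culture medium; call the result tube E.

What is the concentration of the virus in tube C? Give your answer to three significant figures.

1.50 × 10^3 PFU/mL

Step 1: 120 μL + 2280 μL = 2400 μL total → factor 2400/120 = 20
Step 2: 1.2 mL + 8.4 mL = 9.6 mL total → factor 9.6/1.2 = 8
Step 3: 1.5 mL + 17.25 mL = 18.75 mL total → factor 18.75/1.5 = 12.5
Dilution factor through tube C = 20 × 8 × 12.5 = 2000
[tube C] = 3.00 × 10^6 PFU/mL / 2000 = 1.50 × 10^3 PFU/mL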